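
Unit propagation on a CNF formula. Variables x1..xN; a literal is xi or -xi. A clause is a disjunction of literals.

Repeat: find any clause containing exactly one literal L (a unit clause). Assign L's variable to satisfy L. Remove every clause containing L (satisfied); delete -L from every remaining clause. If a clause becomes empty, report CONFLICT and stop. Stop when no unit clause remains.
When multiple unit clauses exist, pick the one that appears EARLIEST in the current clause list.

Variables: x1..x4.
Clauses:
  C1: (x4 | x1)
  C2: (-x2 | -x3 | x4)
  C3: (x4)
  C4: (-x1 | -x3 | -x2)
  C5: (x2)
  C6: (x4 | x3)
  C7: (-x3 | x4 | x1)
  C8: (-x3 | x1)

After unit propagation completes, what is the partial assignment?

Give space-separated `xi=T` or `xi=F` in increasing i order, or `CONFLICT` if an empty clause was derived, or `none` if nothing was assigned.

unit clause [4] forces x4=T; simplify:
  satisfied 5 clause(s); 3 remain; assigned so far: [4]
unit clause [2] forces x2=T; simplify:
  drop -2 from [-1, -3, -2] -> [-1, -3]
  satisfied 1 clause(s); 2 remain; assigned so far: [2, 4]

Answer: x2=T x4=T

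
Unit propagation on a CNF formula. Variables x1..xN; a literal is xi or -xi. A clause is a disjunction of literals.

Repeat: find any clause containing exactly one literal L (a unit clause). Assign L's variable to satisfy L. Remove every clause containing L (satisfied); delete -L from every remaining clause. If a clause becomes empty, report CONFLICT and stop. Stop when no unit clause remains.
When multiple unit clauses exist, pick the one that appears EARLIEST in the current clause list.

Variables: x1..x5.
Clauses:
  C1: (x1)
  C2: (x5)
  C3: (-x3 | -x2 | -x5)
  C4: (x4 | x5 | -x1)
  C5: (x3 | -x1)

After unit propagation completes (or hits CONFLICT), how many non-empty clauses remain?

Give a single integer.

unit clause [1] forces x1=T; simplify:
  drop -1 from [4, 5, -1] -> [4, 5]
  drop -1 from [3, -1] -> [3]
  satisfied 1 clause(s); 4 remain; assigned so far: [1]
unit clause [5] forces x5=T; simplify:
  drop -5 from [-3, -2, -5] -> [-3, -2]
  satisfied 2 clause(s); 2 remain; assigned so far: [1, 5]
unit clause [3] forces x3=T; simplify:
  drop -3 from [-3, -2] -> [-2]
  satisfied 1 clause(s); 1 remain; assigned so far: [1, 3, 5]
unit clause [-2] forces x2=F; simplify:
  satisfied 1 clause(s); 0 remain; assigned so far: [1, 2, 3, 5]

Answer: 0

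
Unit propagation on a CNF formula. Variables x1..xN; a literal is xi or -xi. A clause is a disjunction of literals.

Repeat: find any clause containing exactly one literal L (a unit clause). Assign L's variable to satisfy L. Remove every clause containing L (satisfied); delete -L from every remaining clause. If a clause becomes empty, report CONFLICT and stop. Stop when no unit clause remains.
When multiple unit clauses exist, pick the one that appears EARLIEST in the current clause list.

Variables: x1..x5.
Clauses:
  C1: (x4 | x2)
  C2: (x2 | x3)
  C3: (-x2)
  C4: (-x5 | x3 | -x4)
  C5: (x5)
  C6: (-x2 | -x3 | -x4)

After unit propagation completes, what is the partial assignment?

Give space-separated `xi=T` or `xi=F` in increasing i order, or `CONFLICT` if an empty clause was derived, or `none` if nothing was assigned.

Answer: x2=F x3=T x4=T x5=T

Derivation:
unit clause [-2] forces x2=F; simplify:
  drop 2 from [4, 2] -> [4]
  drop 2 from [2, 3] -> [3]
  satisfied 2 clause(s); 4 remain; assigned so far: [2]
unit clause [4] forces x4=T; simplify:
  drop -4 from [-5, 3, -4] -> [-5, 3]
  satisfied 1 clause(s); 3 remain; assigned so far: [2, 4]
unit clause [3] forces x3=T; simplify:
  satisfied 2 clause(s); 1 remain; assigned so far: [2, 3, 4]
unit clause [5] forces x5=T; simplify:
  satisfied 1 clause(s); 0 remain; assigned so far: [2, 3, 4, 5]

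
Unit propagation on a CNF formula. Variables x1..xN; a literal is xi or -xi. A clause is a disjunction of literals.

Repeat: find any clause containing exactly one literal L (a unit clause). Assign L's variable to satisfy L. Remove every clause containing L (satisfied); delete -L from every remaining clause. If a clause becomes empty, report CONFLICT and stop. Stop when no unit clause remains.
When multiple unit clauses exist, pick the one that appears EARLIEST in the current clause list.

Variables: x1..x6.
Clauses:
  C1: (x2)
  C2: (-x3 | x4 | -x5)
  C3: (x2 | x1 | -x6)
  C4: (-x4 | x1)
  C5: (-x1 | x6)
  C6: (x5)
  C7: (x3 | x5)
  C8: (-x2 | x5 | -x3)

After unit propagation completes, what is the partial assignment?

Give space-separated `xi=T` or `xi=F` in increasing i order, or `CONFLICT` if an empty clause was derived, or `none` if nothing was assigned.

unit clause [2] forces x2=T; simplify:
  drop -2 from [-2, 5, -3] -> [5, -3]
  satisfied 2 clause(s); 6 remain; assigned so far: [2]
unit clause [5] forces x5=T; simplify:
  drop -5 from [-3, 4, -5] -> [-3, 4]
  satisfied 3 clause(s); 3 remain; assigned so far: [2, 5]

Answer: x2=T x5=T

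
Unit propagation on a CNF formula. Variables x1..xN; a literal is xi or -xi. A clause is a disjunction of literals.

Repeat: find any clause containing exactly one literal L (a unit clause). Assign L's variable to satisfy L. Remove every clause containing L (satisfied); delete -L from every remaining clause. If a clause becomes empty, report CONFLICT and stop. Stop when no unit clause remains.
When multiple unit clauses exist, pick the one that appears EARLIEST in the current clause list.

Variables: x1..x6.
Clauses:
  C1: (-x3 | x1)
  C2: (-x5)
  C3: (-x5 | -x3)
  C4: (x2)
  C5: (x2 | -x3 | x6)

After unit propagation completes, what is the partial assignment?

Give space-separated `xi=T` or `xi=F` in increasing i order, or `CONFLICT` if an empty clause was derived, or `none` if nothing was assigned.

Answer: x2=T x5=F

Derivation:
unit clause [-5] forces x5=F; simplify:
  satisfied 2 clause(s); 3 remain; assigned so far: [5]
unit clause [2] forces x2=T; simplify:
  satisfied 2 clause(s); 1 remain; assigned so far: [2, 5]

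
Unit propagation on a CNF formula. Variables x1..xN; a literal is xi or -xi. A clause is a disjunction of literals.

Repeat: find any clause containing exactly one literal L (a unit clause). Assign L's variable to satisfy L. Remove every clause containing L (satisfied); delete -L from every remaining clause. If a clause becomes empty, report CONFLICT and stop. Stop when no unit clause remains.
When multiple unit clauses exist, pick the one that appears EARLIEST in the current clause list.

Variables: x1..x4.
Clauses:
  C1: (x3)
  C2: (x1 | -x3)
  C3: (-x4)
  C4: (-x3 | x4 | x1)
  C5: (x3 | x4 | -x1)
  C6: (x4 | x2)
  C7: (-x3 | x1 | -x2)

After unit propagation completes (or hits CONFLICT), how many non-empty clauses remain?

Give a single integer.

Answer: 0

Derivation:
unit clause [3] forces x3=T; simplify:
  drop -3 from [1, -3] -> [1]
  drop -3 from [-3, 4, 1] -> [4, 1]
  drop -3 from [-3, 1, -2] -> [1, -2]
  satisfied 2 clause(s); 5 remain; assigned so far: [3]
unit clause [1] forces x1=T; simplify:
  satisfied 3 clause(s); 2 remain; assigned so far: [1, 3]
unit clause [-4] forces x4=F; simplify:
  drop 4 from [4, 2] -> [2]
  satisfied 1 clause(s); 1 remain; assigned so far: [1, 3, 4]
unit clause [2] forces x2=T; simplify:
  satisfied 1 clause(s); 0 remain; assigned so far: [1, 2, 3, 4]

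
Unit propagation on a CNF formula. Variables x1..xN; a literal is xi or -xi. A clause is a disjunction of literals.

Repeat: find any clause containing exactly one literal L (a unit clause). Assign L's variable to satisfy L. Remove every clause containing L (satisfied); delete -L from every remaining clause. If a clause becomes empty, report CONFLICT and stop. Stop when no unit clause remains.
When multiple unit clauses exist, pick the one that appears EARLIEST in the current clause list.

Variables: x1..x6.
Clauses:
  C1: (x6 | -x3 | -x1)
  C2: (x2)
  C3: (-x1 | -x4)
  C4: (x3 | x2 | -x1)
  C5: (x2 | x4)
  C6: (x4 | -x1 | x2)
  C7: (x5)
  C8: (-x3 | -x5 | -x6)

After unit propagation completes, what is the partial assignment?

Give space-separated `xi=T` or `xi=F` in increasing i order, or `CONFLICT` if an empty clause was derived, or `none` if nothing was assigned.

Answer: x2=T x5=T

Derivation:
unit clause [2] forces x2=T; simplify:
  satisfied 4 clause(s); 4 remain; assigned so far: [2]
unit clause [5] forces x5=T; simplify:
  drop -5 from [-3, -5, -6] -> [-3, -6]
  satisfied 1 clause(s); 3 remain; assigned so far: [2, 5]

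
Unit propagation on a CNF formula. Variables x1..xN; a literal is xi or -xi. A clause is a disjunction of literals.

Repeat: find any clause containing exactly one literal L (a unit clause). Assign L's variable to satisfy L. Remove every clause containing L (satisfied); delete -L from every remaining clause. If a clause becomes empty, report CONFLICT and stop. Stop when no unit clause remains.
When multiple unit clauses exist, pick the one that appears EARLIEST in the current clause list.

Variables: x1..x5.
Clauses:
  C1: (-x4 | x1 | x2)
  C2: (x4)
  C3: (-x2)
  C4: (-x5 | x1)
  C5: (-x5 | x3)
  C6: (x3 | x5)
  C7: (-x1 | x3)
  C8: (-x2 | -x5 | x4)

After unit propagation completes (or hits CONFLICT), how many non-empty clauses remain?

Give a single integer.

Answer: 0

Derivation:
unit clause [4] forces x4=T; simplify:
  drop -4 from [-4, 1, 2] -> [1, 2]
  satisfied 2 clause(s); 6 remain; assigned so far: [4]
unit clause [-2] forces x2=F; simplify:
  drop 2 from [1, 2] -> [1]
  satisfied 1 clause(s); 5 remain; assigned so far: [2, 4]
unit clause [1] forces x1=T; simplify:
  drop -1 from [-1, 3] -> [3]
  satisfied 2 clause(s); 3 remain; assigned so far: [1, 2, 4]
unit clause [3] forces x3=T; simplify:
  satisfied 3 clause(s); 0 remain; assigned so far: [1, 2, 3, 4]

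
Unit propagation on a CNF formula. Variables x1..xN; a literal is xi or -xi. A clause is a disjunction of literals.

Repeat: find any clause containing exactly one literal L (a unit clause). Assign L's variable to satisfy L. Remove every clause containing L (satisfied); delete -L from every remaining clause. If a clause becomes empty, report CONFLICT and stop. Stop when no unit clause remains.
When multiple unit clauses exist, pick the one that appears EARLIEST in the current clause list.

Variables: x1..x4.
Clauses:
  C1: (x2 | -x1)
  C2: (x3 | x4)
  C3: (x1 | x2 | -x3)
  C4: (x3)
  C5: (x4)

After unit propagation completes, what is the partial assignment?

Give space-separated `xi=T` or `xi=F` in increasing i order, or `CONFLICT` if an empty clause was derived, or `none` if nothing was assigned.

Answer: x3=T x4=T

Derivation:
unit clause [3] forces x3=T; simplify:
  drop -3 from [1, 2, -3] -> [1, 2]
  satisfied 2 clause(s); 3 remain; assigned so far: [3]
unit clause [4] forces x4=T; simplify:
  satisfied 1 clause(s); 2 remain; assigned so far: [3, 4]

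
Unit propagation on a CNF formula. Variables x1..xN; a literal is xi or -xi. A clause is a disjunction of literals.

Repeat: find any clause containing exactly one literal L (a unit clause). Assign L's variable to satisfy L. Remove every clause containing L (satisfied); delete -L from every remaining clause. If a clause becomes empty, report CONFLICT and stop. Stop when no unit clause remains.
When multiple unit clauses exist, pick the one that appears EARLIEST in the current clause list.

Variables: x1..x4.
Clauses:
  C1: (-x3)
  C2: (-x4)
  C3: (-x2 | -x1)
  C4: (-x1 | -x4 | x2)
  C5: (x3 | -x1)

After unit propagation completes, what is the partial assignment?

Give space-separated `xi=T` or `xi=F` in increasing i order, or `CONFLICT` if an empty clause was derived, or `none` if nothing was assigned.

unit clause [-3] forces x3=F; simplify:
  drop 3 from [3, -1] -> [-1]
  satisfied 1 clause(s); 4 remain; assigned so far: [3]
unit clause [-4] forces x4=F; simplify:
  satisfied 2 clause(s); 2 remain; assigned so far: [3, 4]
unit clause [-1] forces x1=F; simplify:
  satisfied 2 clause(s); 0 remain; assigned so far: [1, 3, 4]

Answer: x1=F x3=F x4=F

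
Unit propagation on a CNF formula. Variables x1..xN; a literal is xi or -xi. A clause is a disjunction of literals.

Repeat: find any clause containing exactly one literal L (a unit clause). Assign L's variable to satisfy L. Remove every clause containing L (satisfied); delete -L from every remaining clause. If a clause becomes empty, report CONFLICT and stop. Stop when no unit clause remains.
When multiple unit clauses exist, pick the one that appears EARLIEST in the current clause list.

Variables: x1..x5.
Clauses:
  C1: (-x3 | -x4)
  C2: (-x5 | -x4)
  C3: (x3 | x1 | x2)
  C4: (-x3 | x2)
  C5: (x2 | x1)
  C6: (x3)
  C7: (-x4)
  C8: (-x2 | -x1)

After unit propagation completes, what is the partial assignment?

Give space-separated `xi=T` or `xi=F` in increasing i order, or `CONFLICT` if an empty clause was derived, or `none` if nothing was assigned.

unit clause [3] forces x3=T; simplify:
  drop -3 from [-3, -4] -> [-4]
  drop -3 from [-3, 2] -> [2]
  satisfied 2 clause(s); 6 remain; assigned so far: [3]
unit clause [-4] forces x4=F; simplify:
  satisfied 3 clause(s); 3 remain; assigned so far: [3, 4]
unit clause [2] forces x2=T; simplify:
  drop -2 from [-2, -1] -> [-1]
  satisfied 2 clause(s); 1 remain; assigned so far: [2, 3, 4]
unit clause [-1] forces x1=F; simplify:
  satisfied 1 clause(s); 0 remain; assigned so far: [1, 2, 3, 4]

Answer: x1=F x2=T x3=T x4=F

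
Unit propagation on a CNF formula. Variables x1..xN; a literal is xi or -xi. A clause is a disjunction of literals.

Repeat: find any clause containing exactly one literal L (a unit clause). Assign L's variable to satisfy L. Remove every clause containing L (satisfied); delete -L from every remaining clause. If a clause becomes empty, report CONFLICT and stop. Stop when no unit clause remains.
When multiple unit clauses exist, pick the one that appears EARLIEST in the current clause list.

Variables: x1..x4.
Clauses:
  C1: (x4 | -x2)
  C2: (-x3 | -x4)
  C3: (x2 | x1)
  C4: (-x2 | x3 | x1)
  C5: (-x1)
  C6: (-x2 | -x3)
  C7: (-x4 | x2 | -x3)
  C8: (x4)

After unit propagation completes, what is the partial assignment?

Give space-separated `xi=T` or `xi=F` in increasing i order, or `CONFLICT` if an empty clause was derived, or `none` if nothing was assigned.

Answer: CONFLICT

Derivation:
unit clause [-1] forces x1=F; simplify:
  drop 1 from [2, 1] -> [2]
  drop 1 from [-2, 3, 1] -> [-2, 3]
  satisfied 1 clause(s); 7 remain; assigned so far: [1]
unit clause [2] forces x2=T; simplify:
  drop -2 from [4, -2] -> [4]
  drop -2 from [-2, 3] -> [3]
  drop -2 from [-2, -3] -> [-3]
  satisfied 2 clause(s); 5 remain; assigned so far: [1, 2]
unit clause [4] forces x4=T; simplify:
  drop -4 from [-3, -4] -> [-3]
  satisfied 2 clause(s); 3 remain; assigned so far: [1, 2, 4]
unit clause [-3] forces x3=F; simplify:
  drop 3 from [3] -> [] (empty!)
  satisfied 2 clause(s); 1 remain; assigned so far: [1, 2, 3, 4]
CONFLICT (empty clause)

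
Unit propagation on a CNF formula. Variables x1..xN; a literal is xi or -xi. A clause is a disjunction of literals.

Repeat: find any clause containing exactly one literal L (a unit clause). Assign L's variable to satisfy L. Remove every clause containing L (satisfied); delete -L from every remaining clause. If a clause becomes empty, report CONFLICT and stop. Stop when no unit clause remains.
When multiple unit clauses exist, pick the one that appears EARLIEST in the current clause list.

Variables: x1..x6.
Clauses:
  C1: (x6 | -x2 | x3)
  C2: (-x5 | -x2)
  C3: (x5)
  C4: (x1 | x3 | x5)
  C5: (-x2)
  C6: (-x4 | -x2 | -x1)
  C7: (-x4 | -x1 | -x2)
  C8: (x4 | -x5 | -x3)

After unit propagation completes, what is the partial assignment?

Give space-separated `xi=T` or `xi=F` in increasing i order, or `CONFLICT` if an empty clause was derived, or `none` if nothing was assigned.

unit clause [5] forces x5=T; simplify:
  drop -5 from [-5, -2] -> [-2]
  drop -5 from [4, -5, -3] -> [4, -3]
  satisfied 2 clause(s); 6 remain; assigned so far: [5]
unit clause [-2] forces x2=F; simplify:
  satisfied 5 clause(s); 1 remain; assigned so far: [2, 5]

Answer: x2=F x5=T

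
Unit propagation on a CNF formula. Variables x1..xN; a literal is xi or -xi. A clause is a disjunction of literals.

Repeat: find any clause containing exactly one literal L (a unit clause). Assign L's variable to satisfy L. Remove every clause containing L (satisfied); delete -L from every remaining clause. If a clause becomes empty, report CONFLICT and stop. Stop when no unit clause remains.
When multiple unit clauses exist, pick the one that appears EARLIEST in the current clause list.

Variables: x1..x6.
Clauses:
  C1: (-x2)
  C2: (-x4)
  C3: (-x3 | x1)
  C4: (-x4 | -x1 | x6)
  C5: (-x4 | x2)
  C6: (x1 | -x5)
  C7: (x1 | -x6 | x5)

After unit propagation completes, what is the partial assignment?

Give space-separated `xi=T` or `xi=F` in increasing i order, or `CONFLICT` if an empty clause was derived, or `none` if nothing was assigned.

unit clause [-2] forces x2=F; simplify:
  drop 2 from [-4, 2] -> [-4]
  satisfied 1 clause(s); 6 remain; assigned so far: [2]
unit clause [-4] forces x4=F; simplify:
  satisfied 3 clause(s); 3 remain; assigned so far: [2, 4]

Answer: x2=F x4=F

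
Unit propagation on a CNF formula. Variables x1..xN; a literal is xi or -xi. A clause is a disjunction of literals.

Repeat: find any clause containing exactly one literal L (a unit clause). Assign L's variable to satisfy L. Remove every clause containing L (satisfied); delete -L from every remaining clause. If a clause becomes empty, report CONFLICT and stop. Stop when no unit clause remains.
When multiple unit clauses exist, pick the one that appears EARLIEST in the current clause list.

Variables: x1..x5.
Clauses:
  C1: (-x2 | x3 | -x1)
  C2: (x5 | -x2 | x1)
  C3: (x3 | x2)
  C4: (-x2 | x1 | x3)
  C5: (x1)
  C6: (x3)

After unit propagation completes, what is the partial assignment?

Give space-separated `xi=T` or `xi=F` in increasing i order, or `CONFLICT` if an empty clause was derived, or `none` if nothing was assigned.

unit clause [1] forces x1=T; simplify:
  drop -1 from [-2, 3, -1] -> [-2, 3]
  satisfied 3 clause(s); 3 remain; assigned so far: [1]
unit clause [3] forces x3=T; simplify:
  satisfied 3 clause(s); 0 remain; assigned so far: [1, 3]

Answer: x1=T x3=T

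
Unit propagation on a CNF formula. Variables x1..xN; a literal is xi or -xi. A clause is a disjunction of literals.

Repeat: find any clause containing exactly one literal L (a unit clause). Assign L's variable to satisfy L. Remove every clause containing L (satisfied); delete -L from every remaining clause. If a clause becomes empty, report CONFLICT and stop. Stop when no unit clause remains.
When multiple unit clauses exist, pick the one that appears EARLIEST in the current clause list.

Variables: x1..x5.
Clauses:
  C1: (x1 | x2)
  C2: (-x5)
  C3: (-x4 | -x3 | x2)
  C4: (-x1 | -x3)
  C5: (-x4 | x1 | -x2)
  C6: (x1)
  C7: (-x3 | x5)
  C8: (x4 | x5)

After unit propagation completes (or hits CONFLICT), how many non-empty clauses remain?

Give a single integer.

Answer: 0

Derivation:
unit clause [-5] forces x5=F; simplify:
  drop 5 from [-3, 5] -> [-3]
  drop 5 from [4, 5] -> [4]
  satisfied 1 clause(s); 7 remain; assigned so far: [5]
unit clause [1] forces x1=T; simplify:
  drop -1 from [-1, -3] -> [-3]
  satisfied 3 clause(s); 4 remain; assigned so far: [1, 5]
unit clause [-3] forces x3=F; simplify:
  satisfied 3 clause(s); 1 remain; assigned so far: [1, 3, 5]
unit clause [4] forces x4=T; simplify:
  satisfied 1 clause(s); 0 remain; assigned so far: [1, 3, 4, 5]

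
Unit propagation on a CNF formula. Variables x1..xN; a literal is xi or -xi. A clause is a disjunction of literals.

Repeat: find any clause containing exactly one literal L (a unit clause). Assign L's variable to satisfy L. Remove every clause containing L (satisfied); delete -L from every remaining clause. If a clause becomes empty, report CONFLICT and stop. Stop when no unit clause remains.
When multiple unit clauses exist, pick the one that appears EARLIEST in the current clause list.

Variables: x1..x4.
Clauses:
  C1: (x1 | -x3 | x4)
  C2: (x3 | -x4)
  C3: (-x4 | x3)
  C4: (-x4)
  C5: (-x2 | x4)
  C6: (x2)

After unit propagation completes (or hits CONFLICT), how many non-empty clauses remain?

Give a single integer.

Answer: 1

Derivation:
unit clause [-4] forces x4=F; simplify:
  drop 4 from [1, -3, 4] -> [1, -3]
  drop 4 from [-2, 4] -> [-2]
  satisfied 3 clause(s); 3 remain; assigned so far: [4]
unit clause [-2] forces x2=F; simplify:
  drop 2 from [2] -> [] (empty!)
  satisfied 1 clause(s); 2 remain; assigned so far: [2, 4]
CONFLICT (empty clause)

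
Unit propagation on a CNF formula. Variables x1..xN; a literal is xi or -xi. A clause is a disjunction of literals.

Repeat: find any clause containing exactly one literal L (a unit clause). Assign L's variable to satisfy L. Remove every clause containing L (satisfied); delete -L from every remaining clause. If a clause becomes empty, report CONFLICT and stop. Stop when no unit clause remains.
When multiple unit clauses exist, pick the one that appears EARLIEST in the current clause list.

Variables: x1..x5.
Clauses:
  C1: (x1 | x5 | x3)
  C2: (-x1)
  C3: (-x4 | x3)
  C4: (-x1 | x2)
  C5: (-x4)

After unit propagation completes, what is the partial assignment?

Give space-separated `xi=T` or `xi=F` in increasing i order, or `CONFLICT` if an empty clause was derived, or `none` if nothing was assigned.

unit clause [-1] forces x1=F; simplify:
  drop 1 from [1, 5, 3] -> [5, 3]
  satisfied 2 clause(s); 3 remain; assigned so far: [1]
unit clause [-4] forces x4=F; simplify:
  satisfied 2 clause(s); 1 remain; assigned so far: [1, 4]

Answer: x1=F x4=F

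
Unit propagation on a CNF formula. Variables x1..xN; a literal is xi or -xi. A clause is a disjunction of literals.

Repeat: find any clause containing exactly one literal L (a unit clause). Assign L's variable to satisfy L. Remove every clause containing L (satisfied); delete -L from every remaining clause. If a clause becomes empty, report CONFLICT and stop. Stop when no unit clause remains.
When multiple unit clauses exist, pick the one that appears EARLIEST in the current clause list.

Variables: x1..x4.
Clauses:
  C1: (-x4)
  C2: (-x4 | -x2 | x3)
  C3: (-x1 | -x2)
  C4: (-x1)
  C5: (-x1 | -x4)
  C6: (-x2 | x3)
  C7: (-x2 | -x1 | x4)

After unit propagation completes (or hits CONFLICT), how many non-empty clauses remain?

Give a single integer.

Answer: 1

Derivation:
unit clause [-4] forces x4=F; simplify:
  drop 4 from [-2, -1, 4] -> [-2, -1]
  satisfied 3 clause(s); 4 remain; assigned so far: [4]
unit clause [-1] forces x1=F; simplify:
  satisfied 3 clause(s); 1 remain; assigned so far: [1, 4]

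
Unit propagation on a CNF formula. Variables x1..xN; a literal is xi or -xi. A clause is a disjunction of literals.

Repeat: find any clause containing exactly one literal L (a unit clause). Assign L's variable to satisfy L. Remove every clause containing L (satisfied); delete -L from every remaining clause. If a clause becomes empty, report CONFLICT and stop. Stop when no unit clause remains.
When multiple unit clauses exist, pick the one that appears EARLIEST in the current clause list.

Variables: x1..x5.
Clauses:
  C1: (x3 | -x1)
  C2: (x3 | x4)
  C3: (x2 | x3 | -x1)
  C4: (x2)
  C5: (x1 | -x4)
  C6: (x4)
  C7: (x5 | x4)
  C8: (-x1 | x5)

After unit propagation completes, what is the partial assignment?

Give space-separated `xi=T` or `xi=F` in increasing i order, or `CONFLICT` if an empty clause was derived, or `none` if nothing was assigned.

unit clause [2] forces x2=T; simplify:
  satisfied 2 clause(s); 6 remain; assigned so far: [2]
unit clause [4] forces x4=T; simplify:
  drop -4 from [1, -4] -> [1]
  satisfied 3 clause(s); 3 remain; assigned so far: [2, 4]
unit clause [1] forces x1=T; simplify:
  drop -1 from [3, -1] -> [3]
  drop -1 from [-1, 5] -> [5]
  satisfied 1 clause(s); 2 remain; assigned so far: [1, 2, 4]
unit clause [3] forces x3=T; simplify:
  satisfied 1 clause(s); 1 remain; assigned so far: [1, 2, 3, 4]
unit clause [5] forces x5=T; simplify:
  satisfied 1 clause(s); 0 remain; assigned so far: [1, 2, 3, 4, 5]

Answer: x1=T x2=T x3=T x4=T x5=T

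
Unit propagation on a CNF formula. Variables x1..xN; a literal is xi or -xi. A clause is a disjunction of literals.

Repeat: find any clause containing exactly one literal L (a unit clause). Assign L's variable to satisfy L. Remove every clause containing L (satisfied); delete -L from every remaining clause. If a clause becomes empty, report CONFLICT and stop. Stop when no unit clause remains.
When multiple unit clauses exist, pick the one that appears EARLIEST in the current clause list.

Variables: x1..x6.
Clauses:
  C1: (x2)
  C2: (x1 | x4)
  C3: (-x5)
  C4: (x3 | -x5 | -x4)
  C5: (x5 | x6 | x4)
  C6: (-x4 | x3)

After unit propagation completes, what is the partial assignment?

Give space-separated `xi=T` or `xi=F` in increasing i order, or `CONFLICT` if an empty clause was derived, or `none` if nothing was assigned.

Answer: x2=T x5=F

Derivation:
unit clause [2] forces x2=T; simplify:
  satisfied 1 clause(s); 5 remain; assigned so far: [2]
unit clause [-5] forces x5=F; simplify:
  drop 5 from [5, 6, 4] -> [6, 4]
  satisfied 2 clause(s); 3 remain; assigned so far: [2, 5]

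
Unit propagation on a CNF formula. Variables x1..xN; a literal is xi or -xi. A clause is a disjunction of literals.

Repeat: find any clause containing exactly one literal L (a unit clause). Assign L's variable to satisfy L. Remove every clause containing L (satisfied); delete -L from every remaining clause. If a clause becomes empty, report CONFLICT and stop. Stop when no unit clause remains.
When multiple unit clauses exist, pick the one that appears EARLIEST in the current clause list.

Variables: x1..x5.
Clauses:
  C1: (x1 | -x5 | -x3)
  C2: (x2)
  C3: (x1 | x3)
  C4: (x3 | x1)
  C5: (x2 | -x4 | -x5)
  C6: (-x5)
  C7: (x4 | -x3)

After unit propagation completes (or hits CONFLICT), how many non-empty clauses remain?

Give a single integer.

unit clause [2] forces x2=T; simplify:
  satisfied 2 clause(s); 5 remain; assigned so far: [2]
unit clause [-5] forces x5=F; simplify:
  satisfied 2 clause(s); 3 remain; assigned so far: [2, 5]

Answer: 3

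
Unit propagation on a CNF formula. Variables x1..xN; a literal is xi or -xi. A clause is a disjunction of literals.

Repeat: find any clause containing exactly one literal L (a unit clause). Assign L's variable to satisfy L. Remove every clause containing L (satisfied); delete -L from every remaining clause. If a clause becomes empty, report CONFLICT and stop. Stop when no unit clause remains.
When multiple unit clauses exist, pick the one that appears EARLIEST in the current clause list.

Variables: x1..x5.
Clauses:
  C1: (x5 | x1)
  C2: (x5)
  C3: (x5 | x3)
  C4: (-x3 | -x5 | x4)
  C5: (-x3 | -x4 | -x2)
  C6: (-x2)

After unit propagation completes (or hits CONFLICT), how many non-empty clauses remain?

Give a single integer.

Answer: 1

Derivation:
unit clause [5] forces x5=T; simplify:
  drop -5 from [-3, -5, 4] -> [-3, 4]
  satisfied 3 clause(s); 3 remain; assigned so far: [5]
unit clause [-2] forces x2=F; simplify:
  satisfied 2 clause(s); 1 remain; assigned so far: [2, 5]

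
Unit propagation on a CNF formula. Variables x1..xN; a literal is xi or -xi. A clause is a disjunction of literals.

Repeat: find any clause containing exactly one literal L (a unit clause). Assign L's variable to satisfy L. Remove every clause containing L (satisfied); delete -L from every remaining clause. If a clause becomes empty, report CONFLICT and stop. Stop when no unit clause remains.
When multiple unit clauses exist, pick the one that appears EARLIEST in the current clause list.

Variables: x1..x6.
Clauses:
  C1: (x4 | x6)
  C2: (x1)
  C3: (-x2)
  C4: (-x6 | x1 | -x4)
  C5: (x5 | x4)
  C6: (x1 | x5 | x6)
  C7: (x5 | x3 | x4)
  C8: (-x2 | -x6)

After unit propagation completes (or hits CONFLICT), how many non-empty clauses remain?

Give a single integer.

Answer: 3

Derivation:
unit clause [1] forces x1=T; simplify:
  satisfied 3 clause(s); 5 remain; assigned so far: [1]
unit clause [-2] forces x2=F; simplify:
  satisfied 2 clause(s); 3 remain; assigned so far: [1, 2]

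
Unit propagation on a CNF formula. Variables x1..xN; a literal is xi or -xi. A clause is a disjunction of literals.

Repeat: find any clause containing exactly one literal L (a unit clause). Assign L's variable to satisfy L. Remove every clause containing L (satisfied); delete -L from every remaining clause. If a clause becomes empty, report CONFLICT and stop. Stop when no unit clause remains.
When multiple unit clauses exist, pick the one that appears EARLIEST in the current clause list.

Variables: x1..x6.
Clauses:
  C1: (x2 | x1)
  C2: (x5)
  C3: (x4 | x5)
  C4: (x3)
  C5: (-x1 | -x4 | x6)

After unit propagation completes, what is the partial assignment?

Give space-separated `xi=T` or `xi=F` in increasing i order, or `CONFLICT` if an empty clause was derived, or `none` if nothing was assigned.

unit clause [5] forces x5=T; simplify:
  satisfied 2 clause(s); 3 remain; assigned so far: [5]
unit clause [3] forces x3=T; simplify:
  satisfied 1 clause(s); 2 remain; assigned so far: [3, 5]

Answer: x3=T x5=T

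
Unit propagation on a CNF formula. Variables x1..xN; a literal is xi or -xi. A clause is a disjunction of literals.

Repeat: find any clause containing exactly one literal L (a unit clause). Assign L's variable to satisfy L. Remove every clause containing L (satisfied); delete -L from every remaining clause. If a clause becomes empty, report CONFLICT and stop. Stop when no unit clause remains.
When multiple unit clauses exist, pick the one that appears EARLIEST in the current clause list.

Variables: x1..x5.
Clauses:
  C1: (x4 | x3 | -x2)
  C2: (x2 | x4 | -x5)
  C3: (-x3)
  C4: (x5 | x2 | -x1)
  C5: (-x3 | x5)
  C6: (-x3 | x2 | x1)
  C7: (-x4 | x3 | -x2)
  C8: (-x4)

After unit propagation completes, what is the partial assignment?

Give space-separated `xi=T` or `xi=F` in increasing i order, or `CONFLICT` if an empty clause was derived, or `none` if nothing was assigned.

Answer: x1=F x2=F x3=F x4=F x5=F

Derivation:
unit clause [-3] forces x3=F; simplify:
  drop 3 from [4, 3, -2] -> [4, -2]
  drop 3 from [-4, 3, -2] -> [-4, -2]
  satisfied 3 clause(s); 5 remain; assigned so far: [3]
unit clause [-4] forces x4=F; simplify:
  drop 4 from [4, -2] -> [-2]
  drop 4 from [2, 4, -5] -> [2, -5]
  satisfied 2 clause(s); 3 remain; assigned so far: [3, 4]
unit clause [-2] forces x2=F; simplify:
  drop 2 from [2, -5] -> [-5]
  drop 2 from [5, 2, -1] -> [5, -1]
  satisfied 1 clause(s); 2 remain; assigned so far: [2, 3, 4]
unit clause [-5] forces x5=F; simplify:
  drop 5 from [5, -1] -> [-1]
  satisfied 1 clause(s); 1 remain; assigned so far: [2, 3, 4, 5]
unit clause [-1] forces x1=F; simplify:
  satisfied 1 clause(s); 0 remain; assigned so far: [1, 2, 3, 4, 5]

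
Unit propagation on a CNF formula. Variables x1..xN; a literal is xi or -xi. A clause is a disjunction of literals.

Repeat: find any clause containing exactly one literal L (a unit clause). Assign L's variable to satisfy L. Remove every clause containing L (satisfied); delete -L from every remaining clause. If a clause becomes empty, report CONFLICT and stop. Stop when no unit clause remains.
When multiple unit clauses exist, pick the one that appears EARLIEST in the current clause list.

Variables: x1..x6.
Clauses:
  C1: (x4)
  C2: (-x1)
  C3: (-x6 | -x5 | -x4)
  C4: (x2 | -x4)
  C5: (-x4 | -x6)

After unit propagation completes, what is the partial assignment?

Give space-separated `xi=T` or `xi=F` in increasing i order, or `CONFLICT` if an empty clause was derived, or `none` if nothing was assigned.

unit clause [4] forces x4=T; simplify:
  drop -4 from [-6, -5, -4] -> [-6, -5]
  drop -4 from [2, -4] -> [2]
  drop -4 from [-4, -6] -> [-6]
  satisfied 1 clause(s); 4 remain; assigned so far: [4]
unit clause [-1] forces x1=F; simplify:
  satisfied 1 clause(s); 3 remain; assigned so far: [1, 4]
unit clause [2] forces x2=T; simplify:
  satisfied 1 clause(s); 2 remain; assigned so far: [1, 2, 4]
unit clause [-6] forces x6=F; simplify:
  satisfied 2 clause(s); 0 remain; assigned so far: [1, 2, 4, 6]

Answer: x1=F x2=T x4=T x6=F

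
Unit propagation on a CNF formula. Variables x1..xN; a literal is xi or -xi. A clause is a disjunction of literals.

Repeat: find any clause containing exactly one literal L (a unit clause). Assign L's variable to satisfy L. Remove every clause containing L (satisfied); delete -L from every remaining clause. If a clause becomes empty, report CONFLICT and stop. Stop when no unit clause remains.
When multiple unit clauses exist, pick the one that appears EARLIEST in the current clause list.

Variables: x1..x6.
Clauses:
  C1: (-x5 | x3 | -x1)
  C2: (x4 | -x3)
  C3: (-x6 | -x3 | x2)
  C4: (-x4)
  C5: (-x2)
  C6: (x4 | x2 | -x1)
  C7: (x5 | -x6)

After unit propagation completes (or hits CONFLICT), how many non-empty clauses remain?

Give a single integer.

Answer: 1

Derivation:
unit clause [-4] forces x4=F; simplify:
  drop 4 from [4, -3] -> [-3]
  drop 4 from [4, 2, -1] -> [2, -1]
  satisfied 1 clause(s); 6 remain; assigned so far: [4]
unit clause [-3] forces x3=F; simplify:
  drop 3 from [-5, 3, -1] -> [-5, -1]
  satisfied 2 clause(s); 4 remain; assigned so far: [3, 4]
unit clause [-2] forces x2=F; simplify:
  drop 2 from [2, -1] -> [-1]
  satisfied 1 clause(s); 3 remain; assigned so far: [2, 3, 4]
unit clause [-1] forces x1=F; simplify:
  satisfied 2 clause(s); 1 remain; assigned so far: [1, 2, 3, 4]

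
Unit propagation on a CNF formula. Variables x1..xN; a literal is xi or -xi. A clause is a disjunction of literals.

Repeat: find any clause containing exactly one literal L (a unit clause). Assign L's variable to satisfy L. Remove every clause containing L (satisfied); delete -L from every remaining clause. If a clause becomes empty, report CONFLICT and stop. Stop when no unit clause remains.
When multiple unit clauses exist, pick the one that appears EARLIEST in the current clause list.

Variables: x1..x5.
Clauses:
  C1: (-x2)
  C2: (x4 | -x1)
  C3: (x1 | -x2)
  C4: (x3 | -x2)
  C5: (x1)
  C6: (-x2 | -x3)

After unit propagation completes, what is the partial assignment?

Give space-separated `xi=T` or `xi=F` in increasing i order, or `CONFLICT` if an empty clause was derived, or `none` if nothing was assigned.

unit clause [-2] forces x2=F; simplify:
  satisfied 4 clause(s); 2 remain; assigned so far: [2]
unit clause [1] forces x1=T; simplify:
  drop -1 from [4, -1] -> [4]
  satisfied 1 clause(s); 1 remain; assigned so far: [1, 2]
unit clause [4] forces x4=T; simplify:
  satisfied 1 clause(s); 0 remain; assigned so far: [1, 2, 4]

Answer: x1=T x2=F x4=T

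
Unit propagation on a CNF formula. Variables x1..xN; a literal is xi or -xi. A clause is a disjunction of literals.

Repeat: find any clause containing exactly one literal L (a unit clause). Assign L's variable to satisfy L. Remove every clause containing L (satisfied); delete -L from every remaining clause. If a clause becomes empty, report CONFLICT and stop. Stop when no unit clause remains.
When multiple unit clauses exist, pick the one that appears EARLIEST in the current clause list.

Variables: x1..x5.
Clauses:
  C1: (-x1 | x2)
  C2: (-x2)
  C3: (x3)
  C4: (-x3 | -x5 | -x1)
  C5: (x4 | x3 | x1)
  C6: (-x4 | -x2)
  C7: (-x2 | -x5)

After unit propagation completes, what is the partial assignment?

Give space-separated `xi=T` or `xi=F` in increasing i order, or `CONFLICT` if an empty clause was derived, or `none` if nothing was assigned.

Answer: x1=F x2=F x3=T

Derivation:
unit clause [-2] forces x2=F; simplify:
  drop 2 from [-1, 2] -> [-1]
  satisfied 3 clause(s); 4 remain; assigned so far: [2]
unit clause [-1] forces x1=F; simplify:
  drop 1 from [4, 3, 1] -> [4, 3]
  satisfied 2 clause(s); 2 remain; assigned so far: [1, 2]
unit clause [3] forces x3=T; simplify:
  satisfied 2 clause(s); 0 remain; assigned so far: [1, 2, 3]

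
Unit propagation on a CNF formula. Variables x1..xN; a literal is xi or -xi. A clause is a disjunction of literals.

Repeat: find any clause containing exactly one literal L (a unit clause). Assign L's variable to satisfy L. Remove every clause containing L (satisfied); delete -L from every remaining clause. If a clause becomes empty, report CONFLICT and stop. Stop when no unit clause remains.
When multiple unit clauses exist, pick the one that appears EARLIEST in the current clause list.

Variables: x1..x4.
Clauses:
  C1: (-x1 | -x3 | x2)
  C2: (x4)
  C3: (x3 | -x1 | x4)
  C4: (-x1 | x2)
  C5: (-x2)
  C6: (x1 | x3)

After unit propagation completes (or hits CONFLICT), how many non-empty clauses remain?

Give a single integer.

Answer: 0

Derivation:
unit clause [4] forces x4=T; simplify:
  satisfied 2 clause(s); 4 remain; assigned so far: [4]
unit clause [-2] forces x2=F; simplify:
  drop 2 from [-1, -3, 2] -> [-1, -3]
  drop 2 from [-1, 2] -> [-1]
  satisfied 1 clause(s); 3 remain; assigned so far: [2, 4]
unit clause [-1] forces x1=F; simplify:
  drop 1 from [1, 3] -> [3]
  satisfied 2 clause(s); 1 remain; assigned so far: [1, 2, 4]
unit clause [3] forces x3=T; simplify:
  satisfied 1 clause(s); 0 remain; assigned so far: [1, 2, 3, 4]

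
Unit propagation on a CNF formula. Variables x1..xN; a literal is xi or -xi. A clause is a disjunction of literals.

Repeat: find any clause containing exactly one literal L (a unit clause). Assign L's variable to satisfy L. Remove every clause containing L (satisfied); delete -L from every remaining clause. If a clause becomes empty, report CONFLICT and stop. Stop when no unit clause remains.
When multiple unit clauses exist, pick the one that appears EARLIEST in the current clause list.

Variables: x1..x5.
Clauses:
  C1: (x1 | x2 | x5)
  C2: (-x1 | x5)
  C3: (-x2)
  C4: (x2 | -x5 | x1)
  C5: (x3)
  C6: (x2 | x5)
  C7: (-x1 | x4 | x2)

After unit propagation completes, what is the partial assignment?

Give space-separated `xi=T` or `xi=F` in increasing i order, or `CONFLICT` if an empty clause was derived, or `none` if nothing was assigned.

Answer: x1=T x2=F x3=T x4=T x5=T

Derivation:
unit clause [-2] forces x2=F; simplify:
  drop 2 from [1, 2, 5] -> [1, 5]
  drop 2 from [2, -5, 1] -> [-5, 1]
  drop 2 from [2, 5] -> [5]
  drop 2 from [-1, 4, 2] -> [-1, 4]
  satisfied 1 clause(s); 6 remain; assigned so far: [2]
unit clause [3] forces x3=T; simplify:
  satisfied 1 clause(s); 5 remain; assigned so far: [2, 3]
unit clause [5] forces x5=T; simplify:
  drop -5 from [-5, 1] -> [1]
  satisfied 3 clause(s); 2 remain; assigned so far: [2, 3, 5]
unit clause [1] forces x1=T; simplify:
  drop -1 from [-1, 4] -> [4]
  satisfied 1 clause(s); 1 remain; assigned so far: [1, 2, 3, 5]
unit clause [4] forces x4=T; simplify:
  satisfied 1 clause(s); 0 remain; assigned so far: [1, 2, 3, 4, 5]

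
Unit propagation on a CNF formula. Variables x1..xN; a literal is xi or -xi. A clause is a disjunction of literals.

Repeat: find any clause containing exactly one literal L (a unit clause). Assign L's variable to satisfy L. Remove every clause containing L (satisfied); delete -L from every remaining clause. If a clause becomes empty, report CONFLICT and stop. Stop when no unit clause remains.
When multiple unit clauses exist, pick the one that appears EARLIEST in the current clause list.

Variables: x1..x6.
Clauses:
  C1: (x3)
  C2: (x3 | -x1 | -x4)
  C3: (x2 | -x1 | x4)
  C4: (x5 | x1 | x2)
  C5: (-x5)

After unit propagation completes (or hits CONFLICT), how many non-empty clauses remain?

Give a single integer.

Answer: 2

Derivation:
unit clause [3] forces x3=T; simplify:
  satisfied 2 clause(s); 3 remain; assigned so far: [3]
unit clause [-5] forces x5=F; simplify:
  drop 5 from [5, 1, 2] -> [1, 2]
  satisfied 1 clause(s); 2 remain; assigned so far: [3, 5]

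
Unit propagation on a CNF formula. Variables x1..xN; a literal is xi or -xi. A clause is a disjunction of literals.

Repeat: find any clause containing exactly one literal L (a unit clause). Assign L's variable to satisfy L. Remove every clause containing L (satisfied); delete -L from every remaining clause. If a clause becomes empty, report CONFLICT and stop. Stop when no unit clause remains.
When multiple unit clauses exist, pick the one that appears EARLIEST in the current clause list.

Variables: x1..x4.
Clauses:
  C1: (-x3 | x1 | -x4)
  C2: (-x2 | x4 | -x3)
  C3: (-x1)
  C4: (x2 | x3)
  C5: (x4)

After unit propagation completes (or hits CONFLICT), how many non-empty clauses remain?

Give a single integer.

Answer: 0

Derivation:
unit clause [-1] forces x1=F; simplify:
  drop 1 from [-3, 1, -4] -> [-3, -4]
  satisfied 1 clause(s); 4 remain; assigned so far: [1]
unit clause [4] forces x4=T; simplify:
  drop -4 from [-3, -4] -> [-3]
  satisfied 2 clause(s); 2 remain; assigned so far: [1, 4]
unit clause [-3] forces x3=F; simplify:
  drop 3 from [2, 3] -> [2]
  satisfied 1 clause(s); 1 remain; assigned so far: [1, 3, 4]
unit clause [2] forces x2=T; simplify:
  satisfied 1 clause(s); 0 remain; assigned so far: [1, 2, 3, 4]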